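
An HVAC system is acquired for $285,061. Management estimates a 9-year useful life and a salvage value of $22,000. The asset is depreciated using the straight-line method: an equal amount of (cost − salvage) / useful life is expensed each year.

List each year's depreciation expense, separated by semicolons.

Depreciable base = $285,061 − $22,000 = $263,061.
Annual expense = $263,061 / 9 = $29,229.
End of year 1: book value $255,832.
End of year 2: book value $226,603.
End of year 3: book value $197,374.
End of year 4: book value $168,145.
End of year 5: book value $138,916.
End of year 6: book value $109,687.
End of year 7: book value $80,458.
End of year 8: book value $51,229.
End of year 9: book value $22,000.

$29,229; $29,229; $29,229; $29,229; $29,229; $29,229; $29,229; $29,229; $29,229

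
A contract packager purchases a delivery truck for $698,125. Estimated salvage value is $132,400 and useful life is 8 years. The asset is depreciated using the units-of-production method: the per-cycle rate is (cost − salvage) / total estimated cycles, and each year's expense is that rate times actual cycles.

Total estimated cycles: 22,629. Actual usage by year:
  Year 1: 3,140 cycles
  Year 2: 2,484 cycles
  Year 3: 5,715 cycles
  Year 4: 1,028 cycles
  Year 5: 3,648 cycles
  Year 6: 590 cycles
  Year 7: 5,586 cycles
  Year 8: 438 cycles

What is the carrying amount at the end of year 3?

$414,650

Depreciable base = $698,125 − $132,400 = $565,725.
Rate = $565,725 / 22,629 cycles = $25 per cycle.
Year 1: 3,140 × $25 = $78,500. Book value $619,625.
Year 2: 2,484 × $25 = $62,100. Book value $557,525.
Year 3: 5,715 × $25 = $142,875. Book value $414,650.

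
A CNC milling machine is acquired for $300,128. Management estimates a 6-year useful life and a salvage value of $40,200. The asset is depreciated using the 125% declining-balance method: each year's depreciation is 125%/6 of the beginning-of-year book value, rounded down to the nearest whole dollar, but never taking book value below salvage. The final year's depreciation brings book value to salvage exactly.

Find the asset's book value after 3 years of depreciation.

$148,915

Depreciable base = $300,128 − $40,200 = $259,928.
Year 1: ⌊$300,128 × 125%/6⌋ = $62,526. Book value $237,602.
Year 2: ⌊$237,602 × 125%/6⌋ = $49,500. Book value $188,102.
Year 3: ⌊$188,102 × 125%/6⌋ = $39,187. Book value $148,915.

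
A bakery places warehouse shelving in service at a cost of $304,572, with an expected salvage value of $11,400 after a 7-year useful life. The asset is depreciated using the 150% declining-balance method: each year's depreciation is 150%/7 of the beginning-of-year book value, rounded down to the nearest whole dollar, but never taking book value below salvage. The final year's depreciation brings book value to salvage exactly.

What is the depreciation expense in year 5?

$24,874

Depreciable base = $304,572 − $11,400 = $293,172.
Year 1: ⌊$304,572 × 150%/7⌋ = $65,265. Book value $239,307.
Year 2: ⌊$239,307 × 150%/7⌋ = $51,280. Book value $188,027.
Year 3: ⌊$188,027 × 150%/7⌋ = $40,291. Book value $147,736.
Year 4: ⌊$147,736 × 150%/7⌋ = $31,657. Book value $116,079.
Year 5: ⌊$116,079 × 150%/7⌋ = $24,874. Book value $91,205.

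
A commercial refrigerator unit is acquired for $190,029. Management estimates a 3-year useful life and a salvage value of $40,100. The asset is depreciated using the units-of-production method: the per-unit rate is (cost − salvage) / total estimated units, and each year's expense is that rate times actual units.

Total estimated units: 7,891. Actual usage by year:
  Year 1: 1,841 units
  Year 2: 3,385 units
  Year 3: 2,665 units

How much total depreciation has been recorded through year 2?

Depreciable base = $190,029 − $40,100 = $149,929.
Rate = $149,929 / 7,891 units = $19 per unit.
Year 1: 1,841 × $19 = $34,979. Book value $155,050.
Year 2: 3,385 × $19 = $64,315. Book value $90,735.
Accumulated through year 2 = $190,029 − $90,735 = $99,294.

$99,294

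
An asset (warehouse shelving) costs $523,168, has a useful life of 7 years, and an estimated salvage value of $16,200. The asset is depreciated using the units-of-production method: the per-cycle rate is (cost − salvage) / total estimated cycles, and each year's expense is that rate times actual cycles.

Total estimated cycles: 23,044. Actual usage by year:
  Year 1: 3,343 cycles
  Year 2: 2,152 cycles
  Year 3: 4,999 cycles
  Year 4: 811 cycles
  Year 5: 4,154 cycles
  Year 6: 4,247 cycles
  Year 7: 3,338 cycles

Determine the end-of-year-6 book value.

$89,636

Depreciable base = $523,168 − $16,200 = $506,968.
Rate = $506,968 / 23,044 cycles = $22 per cycle.
Year 1: 3,343 × $22 = $73,546. Book value $449,622.
Year 2: 2,152 × $22 = $47,344. Book value $402,278.
Year 3: 4,999 × $22 = $109,978. Book value $292,300.
Year 4: 811 × $22 = $17,842. Book value $274,458.
Year 5: 4,154 × $22 = $91,388. Book value $183,070.
Year 6: 4,247 × $22 = $93,434. Book value $89,636.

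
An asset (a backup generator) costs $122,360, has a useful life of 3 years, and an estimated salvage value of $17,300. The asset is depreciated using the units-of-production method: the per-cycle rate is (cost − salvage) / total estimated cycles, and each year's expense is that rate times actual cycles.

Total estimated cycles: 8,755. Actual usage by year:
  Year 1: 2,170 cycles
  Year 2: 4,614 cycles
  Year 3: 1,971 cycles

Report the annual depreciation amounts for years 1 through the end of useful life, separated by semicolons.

$26,040; $55,368; $23,652

Depreciable base = $122,360 − $17,300 = $105,060.
Rate = $105,060 / 8,755 cycles = $12 per cycle.
Year 1: 2,170 × $12 = $26,040. Book value $96,320.
Year 2: 4,614 × $12 = $55,368. Book value $40,952.
Year 3: 1,971 × $12 = $23,652. Book value $17,300.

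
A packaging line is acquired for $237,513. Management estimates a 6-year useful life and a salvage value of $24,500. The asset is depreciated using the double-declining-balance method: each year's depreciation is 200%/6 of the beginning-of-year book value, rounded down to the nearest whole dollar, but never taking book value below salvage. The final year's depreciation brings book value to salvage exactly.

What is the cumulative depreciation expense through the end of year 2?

Depreciable base = $237,513 − $24,500 = $213,013.
Year 1: ⌊$237,513 × 200%/6⌋ = $79,171. Book value $158,342.
Year 2: ⌊$158,342 × 200%/6⌋ = $52,780. Book value $105,562.
Accumulated through year 2 = $237,513 − $105,562 = $131,951.

$131,951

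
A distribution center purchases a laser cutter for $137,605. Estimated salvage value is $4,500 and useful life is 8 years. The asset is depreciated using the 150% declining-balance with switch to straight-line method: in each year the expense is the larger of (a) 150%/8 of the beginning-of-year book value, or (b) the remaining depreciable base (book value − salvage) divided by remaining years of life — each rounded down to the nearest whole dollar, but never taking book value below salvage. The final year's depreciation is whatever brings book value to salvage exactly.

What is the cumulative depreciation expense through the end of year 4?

$77,657

Depreciable base = $137,605 − $4,500 = $133,105.
Year 1: DB = ⌊$137,605 × 150%/8⌋ = $25,800; SL = ⌊$133,105/8⌋ = $16,638 → take DB $25,800. Book value $111,805.
Year 2: DB = ⌊$111,805 × 150%/8⌋ = $20,963; SL = ⌊$107,305/7⌋ = $15,329 → take DB $20,963. Book value $90,842.
Year 3: DB = ⌊$90,842 × 150%/8⌋ = $17,032; SL = ⌊$86,342/6⌋ = $14,390 → take DB $17,032. Book value $73,810.
Year 4: DB = ⌊$73,810 × 150%/8⌋ = $13,839; SL = ⌊$69,310/5⌋ = $13,862 → take SL $13,862. Book value $59,948.
Accumulated through year 4 = $137,605 − $59,948 = $77,657.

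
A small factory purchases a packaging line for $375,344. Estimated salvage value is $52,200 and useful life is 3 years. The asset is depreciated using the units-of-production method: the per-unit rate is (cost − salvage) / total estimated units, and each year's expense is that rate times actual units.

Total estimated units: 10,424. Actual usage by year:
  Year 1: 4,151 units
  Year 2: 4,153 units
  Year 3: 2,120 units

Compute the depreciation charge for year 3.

$65,720

Depreciable base = $375,344 − $52,200 = $323,144.
Rate = $323,144 / 10,424 units = $31 per unit.
Year 1: 4,151 × $31 = $128,681. Book value $246,663.
Year 2: 4,153 × $31 = $128,743. Book value $117,920.
Year 3: 2,120 × $31 = $65,720. Book value $52,200.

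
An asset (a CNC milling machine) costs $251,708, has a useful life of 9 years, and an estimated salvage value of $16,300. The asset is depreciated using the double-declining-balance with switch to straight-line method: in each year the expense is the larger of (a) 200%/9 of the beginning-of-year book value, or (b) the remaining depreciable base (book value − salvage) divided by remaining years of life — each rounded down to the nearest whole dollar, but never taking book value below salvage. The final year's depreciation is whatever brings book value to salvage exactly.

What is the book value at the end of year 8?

$29,442

Depreciable base = $251,708 − $16,300 = $235,408.
Year 1: DB = ⌊$251,708 × 200%/9⌋ = $55,935; SL = ⌊$235,408/9⌋ = $26,156 → take DB $55,935. Book value $195,773.
Year 2: DB = ⌊$195,773 × 200%/9⌋ = $43,505; SL = ⌊$179,473/8⌋ = $22,434 → take DB $43,505. Book value $152,268.
Year 3: DB = ⌊$152,268 × 200%/9⌋ = $33,837; SL = ⌊$135,968/7⌋ = $19,424 → take DB $33,837. Book value $118,431.
Year 4: DB = ⌊$118,431 × 200%/9⌋ = $26,318; SL = ⌊$102,131/6⌋ = $17,021 → take DB $26,318. Book value $92,113.
Year 5: DB = ⌊$92,113 × 200%/9⌋ = $20,469; SL = ⌊$75,813/5⌋ = $15,162 → take DB $20,469. Book value $71,644.
Year 6: DB = ⌊$71,644 × 200%/9⌋ = $15,920; SL = ⌊$55,344/4⌋ = $13,836 → take DB $15,920. Book value $55,724.
Year 7: DB = ⌊$55,724 × 200%/9⌋ = $12,383; SL = ⌊$39,424/3⌋ = $13,141 → take SL $13,141. Book value $42,583.
Year 8: DB = ⌊$42,583 × 200%/9⌋ = $9,462; SL = ⌊$26,283/2⌋ = $13,141 → take SL $13,141. Book value $29,442.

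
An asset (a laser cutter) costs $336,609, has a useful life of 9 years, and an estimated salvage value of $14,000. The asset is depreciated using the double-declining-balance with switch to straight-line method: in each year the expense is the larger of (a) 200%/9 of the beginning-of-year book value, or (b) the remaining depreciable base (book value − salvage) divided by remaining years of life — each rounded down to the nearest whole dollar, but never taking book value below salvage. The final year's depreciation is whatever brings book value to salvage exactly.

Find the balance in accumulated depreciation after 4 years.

$213,426

Depreciable base = $336,609 − $14,000 = $322,609.
Year 1: DB = ⌊$336,609 × 200%/9⌋ = $74,802; SL = ⌊$322,609/9⌋ = $35,845 → take DB $74,802. Book value $261,807.
Year 2: DB = ⌊$261,807 × 200%/9⌋ = $58,179; SL = ⌊$247,807/8⌋ = $30,975 → take DB $58,179. Book value $203,628.
Year 3: DB = ⌊$203,628 × 200%/9⌋ = $45,250; SL = ⌊$189,628/7⌋ = $27,089 → take DB $45,250. Book value $158,378.
Year 4: DB = ⌊$158,378 × 200%/9⌋ = $35,195; SL = ⌊$144,378/6⌋ = $24,063 → take DB $35,195. Book value $123,183.
Accumulated through year 4 = $336,609 − $123,183 = $213,426.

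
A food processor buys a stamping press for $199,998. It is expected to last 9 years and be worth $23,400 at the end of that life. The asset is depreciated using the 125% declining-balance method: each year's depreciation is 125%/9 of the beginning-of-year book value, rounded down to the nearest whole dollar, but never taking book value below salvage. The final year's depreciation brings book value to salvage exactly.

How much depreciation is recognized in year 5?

Depreciable base = $199,998 − $23,400 = $176,598.
Year 1: ⌊$199,998 × 125%/9⌋ = $27,777. Book value $172,221.
Year 2: ⌊$172,221 × 125%/9⌋ = $23,919. Book value $148,302.
Year 3: ⌊$148,302 × 125%/9⌋ = $20,597. Book value $127,705.
Year 4: ⌊$127,705 × 125%/9⌋ = $17,736. Book value $109,969.
Year 5: ⌊$109,969 × 125%/9⌋ = $15,273. Book value $94,696.

$15,273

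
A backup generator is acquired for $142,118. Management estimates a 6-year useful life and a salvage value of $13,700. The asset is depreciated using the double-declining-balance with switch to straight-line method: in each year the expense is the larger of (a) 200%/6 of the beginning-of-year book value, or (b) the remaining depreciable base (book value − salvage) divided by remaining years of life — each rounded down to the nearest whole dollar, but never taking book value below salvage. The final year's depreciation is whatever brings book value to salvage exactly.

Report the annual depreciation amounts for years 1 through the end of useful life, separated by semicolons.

$47,372; $31,582; $21,054; $14,036; $9,358; $5,016

Depreciable base = $142,118 − $13,700 = $128,418.
Year 1: DB = ⌊$142,118 × 200%/6⌋ = $47,372; SL = ⌊$128,418/6⌋ = $21,403 → take DB $47,372. Book value $94,746.
Year 2: DB = ⌊$94,746 × 200%/6⌋ = $31,582; SL = ⌊$81,046/5⌋ = $16,209 → take DB $31,582. Book value $63,164.
Year 3: DB = ⌊$63,164 × 200%/6⌋ = $21,054; SL = ⌊$49,464/4⌋ = $12,366 → take DB $21,054. Book value $42,110.
Year 4: DB = ⌊$42,110 × 200%/6⌋ = $14,036; SL = ⌊$28,410/3⌋ = $9,470 → take DB $14,036. Book value $28,074.
Year 5: DB = ⌊$28,074 × 200%/6⌋ = $9,358; SL = ⌊$14,374/2⌋ = $7,187 → take DB $9,358. Book value $18,716.
Year 6 (final): $18,716 − $13,700 = $5,016. Book value $13,700.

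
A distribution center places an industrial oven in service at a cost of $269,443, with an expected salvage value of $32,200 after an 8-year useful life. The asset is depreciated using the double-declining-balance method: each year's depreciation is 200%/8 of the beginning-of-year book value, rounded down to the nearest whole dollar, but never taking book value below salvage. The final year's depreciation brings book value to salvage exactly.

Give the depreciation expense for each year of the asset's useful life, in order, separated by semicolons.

Depreciable base = $269,443 − $32,200 = $237,243.
Year 1: ⌊$269,443 × 200%/8⌋ = $67,360. Book value $202,083.
Year 2: ⌊$202,083 × 200%/8⌋ = $50,520. Book value $151,563.
Year 3: ⌊$151,563 × 200%/8⌋ = $37,890. Book value $113,673.
Year 4: ⌊$113,673 × 200%/8⌋ = $28,418. Book value $85,255.
Year 5: ⌊$85,255 × 200%/8⌋ = $21,313. Book value $63,942.
Year 6: ⌊$63,942 × 200%/8⌋ = $15,985. Book value $47,957.
Year 7: ⌊$47,957 × 200%/8⌋ = $11,989. Book value $35,968.
Year 8 (final): $35,968 − $32,200 = $3,768. Book value $32,200.

$67,360; $50,520; $37,890; $28,418; $21,313; $15,985; $11,989; $3,768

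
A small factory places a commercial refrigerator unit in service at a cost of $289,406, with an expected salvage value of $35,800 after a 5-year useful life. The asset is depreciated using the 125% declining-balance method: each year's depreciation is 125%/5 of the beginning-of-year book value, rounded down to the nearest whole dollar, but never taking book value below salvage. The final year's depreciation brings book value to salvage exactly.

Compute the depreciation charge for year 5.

$55,771

Depreciable base = $289,406 − $35,800 = $253,606.
Year 1: ⌊$289,406 × 125%/5⌋ = $72,351. Book value $217,055.
Year 2: ⌊$217,055 × 125%/5⌋ = $54,263. Book value $162,792.
Year 3: ⌊$162,792 × 125%/5⌋ = $40,698. Book value $122,094.
Year 4: ⌊$122,094 × 125%/5⌋ = $30,523. Book value $91,571.
Year 5 (final): $91,571 − $35,800 = $55,771. Book value $35,800.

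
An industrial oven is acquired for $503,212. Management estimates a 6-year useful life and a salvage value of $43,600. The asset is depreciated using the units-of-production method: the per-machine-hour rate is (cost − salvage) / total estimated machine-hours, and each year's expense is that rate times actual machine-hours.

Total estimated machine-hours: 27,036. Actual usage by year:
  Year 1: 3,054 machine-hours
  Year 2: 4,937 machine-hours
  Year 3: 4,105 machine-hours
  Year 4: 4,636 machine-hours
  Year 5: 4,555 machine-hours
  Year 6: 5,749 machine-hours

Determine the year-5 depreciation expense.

Depreciable base = $503,212 − $43,600 = $459,612.
Rate = $459,612 / 27,036 machine-hours = $17 per machine-hour.
Year 1: 3,054 × $17 = $51,918. Book value $451,294.
Year 2: 4,937 × $17 = $83,929. Book value $367,365.
Year 3: 4,105 × $17 = $69,785. Book value $297,580.
Year 4: 4,636 × $17 = $78,812. Book value $218,768.
Year 5: 4,555 × $17 = $77,435. Book value $141,333.

$77,435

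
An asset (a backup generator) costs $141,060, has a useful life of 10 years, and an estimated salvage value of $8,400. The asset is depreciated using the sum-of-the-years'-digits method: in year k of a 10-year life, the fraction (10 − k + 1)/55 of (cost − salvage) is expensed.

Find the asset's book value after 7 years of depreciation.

$22,872

Depreciable base = $141,060 − $8,400 = $132,660.
Sum of the years' digits = 10+9+8+7+6+5+4+3+2+1 = 55.
Year 1: $132,660 × 10/55 = $24,120. Book value $116,940.
Year 2: $132,660 × 9/55 = $21,708. Book value $95,232.
Year 3: $132,660 × 8/55 = $19,296. Book value $75,936.
Year 4: $132,660 × 7/55 = $16,884. Book value $59,052.
Year 5: $132,660 × 6/55 = $14,472. Book value $44,580.
Year 6: $132,660 × 5/55 = $12,060. Book value $32,520.
Year 7: $132,660 × 4/55 = $9,648. Book value $22,872.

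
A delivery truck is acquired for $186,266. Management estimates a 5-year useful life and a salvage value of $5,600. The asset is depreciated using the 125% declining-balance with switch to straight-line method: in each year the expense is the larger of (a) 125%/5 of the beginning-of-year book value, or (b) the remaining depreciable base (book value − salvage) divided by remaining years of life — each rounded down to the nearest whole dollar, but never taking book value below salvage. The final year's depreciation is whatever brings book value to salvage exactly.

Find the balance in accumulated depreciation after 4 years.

$147,607

Depreciable base = $186,266 − $5,600 = $180,666.
Year 1: DB = ⌊$186,266 × 125%/5⌋ = $46,566; SL = ⌊$180,666/5⌋ = $36,133 → take DB $46,566. Book value $139,700.
Year 2: DB = ⌊$139,700 × 125%/5⌋ = $34,925; SL = ⌊$134,100/4⌋ = $33,525 → take DB $34,925. Book value $104,775.
Year 3: DB = ⌊$104,775 × 125%/5⌋ = $26,193; SL = ⌊$99,175/3⌋ = $33,058 → take SL $33,058. Book value $71,717.
Year 4: DB = ⌊$71,717 × 125%/5⌋ = $17,929; SL = ⌊$66,117/2⌋ = $33,058 → take SL $33,058. Book value $38,659.
Accumulated through year 4 = $186,266 − $38,659 = $147,607.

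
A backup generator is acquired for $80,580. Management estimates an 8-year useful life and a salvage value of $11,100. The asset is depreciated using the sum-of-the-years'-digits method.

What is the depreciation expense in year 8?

Depreciable base = $80,580 − $11,100 = $69,480.
Sum of the years' digits = 8+7+6+5+4+3+2+1 = 36.
Year 1: $69,480 × 8/36 = $15,440. Book value $65,140.
Year 2: $69,480 × 7/36 = $13,510. Book value $51,630.
Year 3: $69,480 × 6/36 = $11,580. Book value $40,050.
Year 4: $69,480 × 5/36 = $9,650. Book value $30,400.
Year 5: $69,480 × 4/36 = $7,720. Book value $22,680.
Year 6: $69,480 × 3/36 = $5,790. Book value $16,890.
Year 7: $69,480 × 2/36 = $3,860. Book value $13,030.
Year 8: $69,480 × 1/36 = $1,930. Book value $11,100.

$1,930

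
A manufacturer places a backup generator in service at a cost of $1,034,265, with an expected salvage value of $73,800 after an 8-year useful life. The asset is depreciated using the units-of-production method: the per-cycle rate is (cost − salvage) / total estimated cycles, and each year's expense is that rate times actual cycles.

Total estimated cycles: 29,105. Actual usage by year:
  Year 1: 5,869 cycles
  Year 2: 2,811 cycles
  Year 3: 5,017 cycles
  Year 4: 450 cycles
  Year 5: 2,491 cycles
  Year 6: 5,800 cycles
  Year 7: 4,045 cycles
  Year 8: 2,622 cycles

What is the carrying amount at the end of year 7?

Depreciable base = $1,034,265 − $73,800 = $960,465.
Rate = $960,465 / 29,105 cycles = $33 per cycle.
Year 1: 5,869 × $33 = $193,677. Book value $840,588.
Year 2: 2,811 × $33 = $92,763. Book value $747,825.
Year 3: 5,017 × $33 = $165,561. Book value $582,264.
Year 4: 450 × $33 = $14,850. Book value $567,414.
Year 5: 2,491 × $33 = $82,203. Book value $485,211.
Year 6: 5,800 × $33 = $191,400. Book value $293,811.
Year 7: 4,045 × $33 = $133,485. Book value $160,326.

$160,326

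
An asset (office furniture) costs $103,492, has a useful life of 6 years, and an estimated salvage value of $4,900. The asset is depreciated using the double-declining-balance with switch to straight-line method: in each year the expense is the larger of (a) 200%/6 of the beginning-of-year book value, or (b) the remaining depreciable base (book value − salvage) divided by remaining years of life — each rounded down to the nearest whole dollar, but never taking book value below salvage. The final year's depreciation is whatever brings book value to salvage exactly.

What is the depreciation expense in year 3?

$15,332

Depreciable base = $103,492 − $4,900 = $98,592.
Year 1: DB = ⌊$103,492 × 200%/6⌋ = $34,497; SL = ⌊$98,592/6⌋ = $16,432 → take DB $34,497. Book value $68,995.
Year 2: DB = ⌊$68,995 × 200%/6⌋ = $22,998; SL = ⌊$64,095/5⌋ = $12,819 → take DB $22,998. Book value $45,997.
Year 3: DB = ⌊$45,997 × 200%/6⌋ = $15,332; SL = ⌊$41,097/4⌋ = $10,274 → take DB $15,332. Book value $30,665.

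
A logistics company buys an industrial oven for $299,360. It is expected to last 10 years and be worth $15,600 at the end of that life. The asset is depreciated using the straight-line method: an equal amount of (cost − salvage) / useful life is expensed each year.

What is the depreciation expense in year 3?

Depreciable base = $299,360 − $15,600 = $283,760.
Annual expense = $283,760 / 10 = $28,376.

$28,376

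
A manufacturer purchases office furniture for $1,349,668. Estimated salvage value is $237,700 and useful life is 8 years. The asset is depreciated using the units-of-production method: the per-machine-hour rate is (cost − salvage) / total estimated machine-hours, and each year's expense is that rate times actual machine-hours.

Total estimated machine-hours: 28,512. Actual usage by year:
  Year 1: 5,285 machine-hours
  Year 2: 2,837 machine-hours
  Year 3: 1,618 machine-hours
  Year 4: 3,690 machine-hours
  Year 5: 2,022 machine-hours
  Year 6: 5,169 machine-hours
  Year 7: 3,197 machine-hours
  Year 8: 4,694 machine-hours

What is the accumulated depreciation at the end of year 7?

Depreciable base = $1,349,668 − $237,700 = $1,111,968.
Rate = $1,111,968 / 28,512 machine-hours = $39 per machine-hour.
Year 1: 5,285 × $39 = $206,115. Book value $1,143,553.
Year 2: 2,837 × $39 = $110,643. Book value $1,032,910.
Year 3: 1,618 × $39 = $63,102. Book value $969,808.
Year 4: 3,690 × $39 = $143,910. Book value $825,898.
Year 5: 2,022 × $39 = $78,858. Book value $747,040.
Year 6: 5,169 × $39 = $201,591. Book value $545,449.
Year 7: 3,197 × $39 = $124,683. Book value $420,766.
Accumulated through year 7 = $1,349,668 − $420,766 = $928,902.

$928,902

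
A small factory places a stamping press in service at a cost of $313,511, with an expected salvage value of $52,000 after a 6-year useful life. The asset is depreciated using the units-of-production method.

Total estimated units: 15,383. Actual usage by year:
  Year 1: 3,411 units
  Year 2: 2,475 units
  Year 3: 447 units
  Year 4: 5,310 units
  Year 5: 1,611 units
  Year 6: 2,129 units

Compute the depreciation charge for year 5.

$27,387

Depreciable base = $313,511 − $52,000 = $261,511.
Rate = $261,511 / 15,383 units = $17 per unit.
Year 1: 3,411 × $17 = $57,987. Book value $255,524.
Year 2: 2,475 × $17 = $42,075. Book value $213,449.
Year 3: 447 × $17 = $7,599. Book value $205,850.
Year 4: 5,310 × $17 = $90,270. Book value $115,580.
Year 5: 1,611 × $17 = $27,387. Book value $88,193.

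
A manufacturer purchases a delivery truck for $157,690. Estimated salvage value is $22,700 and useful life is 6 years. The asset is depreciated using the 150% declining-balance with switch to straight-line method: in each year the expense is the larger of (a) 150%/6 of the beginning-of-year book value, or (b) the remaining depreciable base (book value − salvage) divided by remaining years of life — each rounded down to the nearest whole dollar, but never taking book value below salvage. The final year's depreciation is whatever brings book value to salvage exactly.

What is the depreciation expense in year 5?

Depreciable base = $157,690 − $22,700 = $134,990.
Year 1: DB = ⌊$157,690 × 150%/6⌋ = $39,422; SL = ⌊$134,990/6⌋ = $22,498 → take DB $39,422. Book value $118,268.
Year 2: DB = ⌊$118,268 × 150%/6⌋ = $29,567; SL = ⌊$95,568/5⌋ = $19,113 → take DB $29,567. Book value $88,701.
Year 3: DB = ⌊$88,701 × 150%/6⌋ = $22,175; SL = ⌊$66,001/4⌋ = $16,500 → take DB $22,175. Book value $66,526.
Year 4: DB = ⌊$66,526 × 150%/6⌋ = $16,631; SL = ⌊$43,826/3⌋ = $14,608 → take DB $16,631. Book value $49,895.
Year 5: DB = ⌊$49,895 × 150%/6⌋ = $12,473; SL = ⌊$27,195/2⌋ = $13,597 → take SL $13,597. Book value $36,298.

$13,597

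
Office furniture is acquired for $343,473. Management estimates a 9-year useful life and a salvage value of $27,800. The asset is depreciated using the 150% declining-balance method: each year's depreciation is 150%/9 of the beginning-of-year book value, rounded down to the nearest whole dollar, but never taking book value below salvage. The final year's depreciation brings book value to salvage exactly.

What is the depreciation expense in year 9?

Depreciable base = $343,473 − $27,800 = $315,673.
Year 1: ⌊$343,473 × 150%/9⌋ = $57,245. Book value $286,228.
Year 2: ⌊$286,228 × 150%/9⌋ = $47,704. Book value $238,524.
Year 3: ⌊$238,524 × 150%/9⌋ = $39,754. Book value $198,770.
Year 4: ⌊$198,770 × 150%/9⌋ = $33,128. Book value $165,642.
Year 5: ⌊$165,642 × 150%/9⌋ = $27,607. Book value $138,035.
Year 6: ⌊$138,035 × 150%/9⌋ = $23,005. Book value $115,030.
Year 7: ⌊$115,030 × 150%/9⌋ = $19,171. Book value $95,859.
Year 8: ⌊$95,859 × 150%/9⌋ = $15,976. Book value $79,883.
Year 9 (final): $79,883 − $27,800 = $52,083. Book value $27,800.

$52,083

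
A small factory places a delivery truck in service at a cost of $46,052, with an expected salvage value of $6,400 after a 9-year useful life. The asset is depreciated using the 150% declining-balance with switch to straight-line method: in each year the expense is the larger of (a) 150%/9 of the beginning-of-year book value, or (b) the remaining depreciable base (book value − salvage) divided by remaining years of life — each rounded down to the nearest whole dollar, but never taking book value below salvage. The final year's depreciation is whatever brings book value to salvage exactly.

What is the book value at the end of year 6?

$15,425

Depreciable base = $46,052 − $6,400 = $39,652.
Year 1: DB = ⌊$46,052 × 150%/9⌋ = $7,675; SL = ⌊$39,652/9⌋ = $4,405 → take DB $7,675. Book value $38,377.
Year 2: DB = ⌊$38,377 × 150%/9⌋ = $6,396; SL = ⌊$31,977/8⌋ = $3,997 → take DB $6,396. Book value $31,981.
Year 3: DB = ⌊$31,981 × 150%/9⌋ = $5,330; SL = ⌊$25,581/7⌋ = $3,654 → take DB $5,330. Book value $26,651.
Year 4: DB = ⌊$26,651 × 150%/9⌋ = $4,441; SL = ⌊$20,251/6⌋ = $3,375 → take DB $4,441. Book value $22,210.
Year 5: DB = ⌊$22,210 × 150%/9⌋ = $3,701; SL = ⌊$15,810/5⌋ = $3,162 → take DB $3,701. Book value $18,509.
Year 6: DB = ⌊$18,509 × 150%/9⌋ = $3,084; SL = ⌊$12,109/4⌋ = $3,027 → take DB $3,084. Book value $15,425.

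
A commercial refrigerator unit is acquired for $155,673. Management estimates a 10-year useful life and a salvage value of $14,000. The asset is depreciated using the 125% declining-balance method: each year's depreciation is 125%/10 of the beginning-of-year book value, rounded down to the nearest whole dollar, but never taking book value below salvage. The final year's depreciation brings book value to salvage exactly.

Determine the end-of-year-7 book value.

Depreciable base = $155,673 − $14,000 = $141,673.
Year 1: ⌊$155,673 × 125%/10⌋ = $19,459. Book value $136,214.
Year 2: ⌊$136,214 × 125%/10⌋ = $17,026. Book value $119,188.
Year 3: ⌊$119,188 × 125%/10⌋ = $14,898. Book value $104,290.
Year 4: ⌊$104,290 × 125%/10⌋ = $13,036. Book value $91,254.
Year 5: ⌊$91,254 × 125%/10⌋ = $11,406. Book value $79,848.
Year 6: ⌊$79,848 × 125%/10⌋ = $9,981. Book value $69,867.
Year 7: ⌊$69,867 × 125%/10⌋ = $8,733. Book value $61,134.

$61,134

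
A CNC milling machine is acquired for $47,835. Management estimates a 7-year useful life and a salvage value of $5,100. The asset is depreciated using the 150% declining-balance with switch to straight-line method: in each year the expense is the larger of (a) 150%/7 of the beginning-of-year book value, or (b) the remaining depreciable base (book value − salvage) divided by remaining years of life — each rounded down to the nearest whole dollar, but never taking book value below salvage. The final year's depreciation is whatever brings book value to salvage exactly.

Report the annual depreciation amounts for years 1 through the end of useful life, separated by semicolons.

Depreciable base = $47,835 − $5,100 = $42,735.
Year 1: DB = ⌊$47,835 × 150%/7⌋ = $10,250; SL = ⌊$42,735/7⌋ = $6,105 → take DB $10,250. Book value $37,585.
Year 2: DB = ⌊$37,585 × 150%/7⌋ = $8,053; SL = ⌊$32,485/6⌋ = $5,414 → take DB $8,053. Book value $29,532.
Year 3: DB = ⌊$29,532 × 150%/7⌋ = $6,328; SL = ⌊$24,432/5⌋ = $4,886 → take DB $6,328. Book value $23,204.
Year 4: DB = ⌊$23,204 × 150%/7⌋ = $4,972; SL = ⌊$18,104/4⌋ = $4,526 → take DB $4,972. Book value $18,232.
Year 5: DB = ⌊$18,232 × 150%/7⌋ = $3,906; SL = ⌊$13,132/3⌋ = $4,377 → take SL $4,377. Book value $13,855.
Year 6: DB = ⌊$13,855 × 150%/7⌋ = $2,968; SL = ⌊$8,755/2⌋ = $4,377 → take SL $4,377. Book value $9,478.
Year 7 (final): $9,478 − $5,100 = $4,378. Book value $5,100.

$10,250; $8,053; $6,328; $4,972; $4,377; $4,377; $4,378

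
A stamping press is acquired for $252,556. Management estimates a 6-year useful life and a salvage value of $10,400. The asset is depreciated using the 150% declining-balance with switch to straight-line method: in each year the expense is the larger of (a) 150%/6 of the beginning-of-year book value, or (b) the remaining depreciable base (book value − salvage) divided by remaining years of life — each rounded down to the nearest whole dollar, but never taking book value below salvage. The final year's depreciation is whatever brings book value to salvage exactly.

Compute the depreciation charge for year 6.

Depreciable base = $252,556 − $10,400 = $242,156.
Year 1: DB = ⌊$252,556 × 150%/6⌋ = $63,139; SL = ⌊$242,156/6⌋ = $40,359 → take DB $63,139. Book value $189,417.
Year 2: DB = ⌊$189,417 × 150%/6⌋ = $47,354; SL = ⌊$179,017/5⌋ = $35,803 → take DB $47,354. Book value $142,063.
Year 3: DB = ⌊$142,063 × 150%/6⌋ = $35,515; SL = ⌊$131,663/4⌋ = $32,915 → take DB $35,515. Book value $106,548.
Year 4: DB = ⌊$106,548 × 150%/6⌋ = $26,637; SL = ⌊$96,148/3⌋ = $32,049 → take SL $32,049. Book value $74,499.
Year 5: DB = ⌊$74,499 × 150%/6⌋ = $18,624; SL = ⌊$64,099/2⌋ = $32,049 → take SL $32,049. Book value $42,450.
Year 6 (final): $42,450 − $10,400 = $32,050. Book value $10,400.

$32,050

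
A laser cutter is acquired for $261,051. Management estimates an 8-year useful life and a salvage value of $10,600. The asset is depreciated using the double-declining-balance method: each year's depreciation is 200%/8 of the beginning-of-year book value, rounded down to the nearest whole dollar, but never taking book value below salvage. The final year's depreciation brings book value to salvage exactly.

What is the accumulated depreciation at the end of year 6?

Depreciable base = $261,051 − $10,600 = $250,451.
Year 1: ⌊$261,051 × 200%/8⌋ = $65,262. Book value $195,789.
Year 2: ⌊$195,789 × 200%/8⌋ = $48,947. Book value $146,842.
Year 3: ⌊$146,842 × 200%/8⌋ = $36,710. Book value $110,132.
Year 4: ⌊$110,132 × 200%/8⌋ = $27,533. Book value $82,599.
Year 5: ⌊$82,599 × 200%/8⌋ = $20,649. Book value $61,950.
Year 6: ⌊$61,950 × 200%/8⌋ = $15,487. Book value $46,463.
Accumulated through year 6 = $261,051 − $46,463 = $214,588.

$214,588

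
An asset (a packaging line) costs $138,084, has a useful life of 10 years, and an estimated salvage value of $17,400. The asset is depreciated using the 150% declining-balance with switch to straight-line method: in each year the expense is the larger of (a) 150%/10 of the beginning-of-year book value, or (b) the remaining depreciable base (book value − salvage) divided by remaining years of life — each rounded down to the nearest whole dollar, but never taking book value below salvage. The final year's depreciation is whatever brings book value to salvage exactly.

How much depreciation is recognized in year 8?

Depreciable base = $138,084 − $17,400 = $120,684.
Year 1: DB = ⌊$138,084 × 150%/10⌋ = $20,712; SL = ⌊$120,684/10⌋ = $12,068 → take DB $20,712. Book value $117,372.
Year 2: DB = ⌊$117,372 × 150%/10⌋ = $17,605; SL = ⌊$99,972/9⌋ = $11,108 → take DB $17,605. Book value $99,767.
Year 3: DB = ⌊$99,767 × 150%/10⌋ = $14,965; SL = ⌊$82,367/8⌋ = $10,295 → take DB $14,965. Book value $84,802.
Year 4: DB = ⌊$84,802 × 150%/10⌋ = $12,720; SL = ⌊$67,402/7⌋ = $9,628 → take DB $12,720. Book value $72,082.
Year 5: DB = ⌊$72,082 × 150%/10⌋ = $10,812; SL = ⌊$54,682/6⌋ = $9,113 → take DB $10,812. Book value $61,270.
Year 6: DB = ⌊$61,270 × 150%/10⌋ = $9,190; SL = ⌊$43,870/5⌋ = $8,774 → take DB $9,190. Book value $52,080.
Year 7: DB = ⌊$52,080 × 150%/10⌋ = $7,812; SL = ⌊$34,680/4⌋ = $8,670 → take SL $8,670. Book value $43,410.
Year 8: DB = ⌊$43,410 × 150%/10⌋ = $6,511; SL = ⌊$26,010/3⌋ = $8,670 → take SL $8,670. Book value $34,740.

$8,670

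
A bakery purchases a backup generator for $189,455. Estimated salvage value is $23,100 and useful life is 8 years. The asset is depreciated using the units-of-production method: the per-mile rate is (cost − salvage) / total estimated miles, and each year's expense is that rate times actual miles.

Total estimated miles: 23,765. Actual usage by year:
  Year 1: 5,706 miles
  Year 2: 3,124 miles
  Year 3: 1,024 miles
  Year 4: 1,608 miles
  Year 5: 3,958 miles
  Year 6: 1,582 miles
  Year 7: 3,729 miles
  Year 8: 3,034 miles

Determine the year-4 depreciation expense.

Depreciable base = $189,455 − $23,100 = $166,355.
Rate = $166,355 / 23,765 miles = $7 per mile.
Year 1: 5,706 × $7 = $39,942. Book value $149,513.
Year 2: 3,124 × $7 = $21,868. Book value $127,645.
Year 3: 1,024 × $7 = $7,168. Book value $120,477.
Year 4: 1,608 × $7 = $11,256. Book value $109,221.

$11,256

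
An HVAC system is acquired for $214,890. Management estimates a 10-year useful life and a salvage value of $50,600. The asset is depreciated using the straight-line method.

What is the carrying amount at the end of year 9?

$67,029

Depreciable base = $214,890 − $50,600 = $164,290.
Annual expense = $164,290 / 10 = $16,429.
End of year 1: book value $198,461.
End of year 2: book value $182,032.
End of year 3: book value $165,603.
End of year 4: book value $149,174.
End of year 5: book value $132,745.
End of year 6: book value $116,316.
End of year 7: book value $99,887.
End of year 8: book value $83,458.
End of year 9: book value $67,029.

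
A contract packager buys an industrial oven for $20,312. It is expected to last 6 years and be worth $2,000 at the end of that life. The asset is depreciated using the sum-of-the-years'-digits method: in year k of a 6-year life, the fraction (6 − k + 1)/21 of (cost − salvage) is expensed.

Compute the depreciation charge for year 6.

$872

Depreciable base = $20,312 − $2,000 = $18,312.
Sum of the years' digits = 6+5+4+3+2+1 = 21.
Year 1: $18,312 × 6/21 = $5,232. Book value $15,080.
Year 2: $18,312 × 5/21 = $4,360. Book value $10,720.
Year 3: $18,312 × 4/21 = $3,488. Book value $7,232.
Year 4: $18,312 × 3/21 = $2,616. Book value $4,616.
Year 5: $18,312 × 2/21 = $1,744. Book value $2,872.
Year 6: $18,312 × 1/21 = $872. Book value $2,000.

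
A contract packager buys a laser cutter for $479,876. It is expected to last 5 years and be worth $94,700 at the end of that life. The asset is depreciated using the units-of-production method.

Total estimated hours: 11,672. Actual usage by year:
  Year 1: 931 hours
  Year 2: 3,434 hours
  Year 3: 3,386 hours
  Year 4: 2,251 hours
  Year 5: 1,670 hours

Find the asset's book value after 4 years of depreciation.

Depreciable base = $479,876 − $94,700 = $385,176.
Rate = $385,176 / 11,672 hours = $33 per hour.
Year 1: 931 × $33 = $30,723. Book value $449,153.
Year 2: 3,434 × $33 = $113,322. Book value $335,831.
Year 3: 3,386 × $33 = $111,738. Book value $224,093.
Year 4: 2,251 × $33 = $74,283. Book value $149,810.

$149,810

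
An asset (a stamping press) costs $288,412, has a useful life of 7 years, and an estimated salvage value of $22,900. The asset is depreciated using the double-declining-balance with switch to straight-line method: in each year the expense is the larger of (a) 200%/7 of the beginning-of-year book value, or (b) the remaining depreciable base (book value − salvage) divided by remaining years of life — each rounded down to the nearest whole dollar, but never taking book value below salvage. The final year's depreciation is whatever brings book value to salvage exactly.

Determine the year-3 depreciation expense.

$42,042

Depreciable base = $288,412 − $22,900 = $265,512.
Year 1: DB = ⌊$288,412 × 200%/7⌋ = $82,403; SL = ⌊$265,512/7⌋ = $37,930 → take DB $82,403. Book value $206,009.
Year 2: DB = ⌊$206,009 × 200%/7⌋ = $58,859; SL = ⌊$183,109/6⌋ = $30,518 → take DB $58,859. Book value $147,150.
Year 3: DB = ⌊$147,150 × 200%/7⌋ = $42,042; SL = ⌊$124,250/5⌋ = $24,850 → take DB $42,042. Book value $105,108.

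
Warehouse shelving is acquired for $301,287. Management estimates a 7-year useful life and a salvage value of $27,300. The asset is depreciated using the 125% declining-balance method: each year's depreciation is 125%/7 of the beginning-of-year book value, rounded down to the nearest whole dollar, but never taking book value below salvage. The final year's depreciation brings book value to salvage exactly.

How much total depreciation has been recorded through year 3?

Depreciable base = $301,287 − $27,300 = $273,987.
Year 1: ⌊$301,287 × 125%/7⌋ = $53,801. Book value $247,486.
Year 2: ⌊$247,486 × 125%/7⌋ = $44,193. Book value $203,293.
Year 3: ⌊$203,293 × 125%/7⌋ = $36,302. Book value $166,991.
Accumulated through year 3 = $301,287 − $166,991 = $134,296.

$134,296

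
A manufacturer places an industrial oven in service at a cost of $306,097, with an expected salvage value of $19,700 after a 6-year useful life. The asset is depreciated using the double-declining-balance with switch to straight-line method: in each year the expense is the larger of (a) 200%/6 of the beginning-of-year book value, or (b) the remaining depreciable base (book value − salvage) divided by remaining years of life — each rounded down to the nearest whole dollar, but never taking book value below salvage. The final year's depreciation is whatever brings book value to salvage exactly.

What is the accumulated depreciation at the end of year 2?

Depreciable base = $306,097 − $19,700 = $286,397.
Year 1: DB = ⌊$306,097 × 200%/6⌋ = $102,032; SL = ⌊$286,397/6⌋ = $47,732 → take DB $102,032. Book value $204,065.
Year 2: DB = ⌊$204,065 × 200%/6⌋ = $68,021; SL = ⌊$184,365/5⌋ = $36,873 → take DB $68,021. Book value $136,044.
Accumulated through year 2 = $306,097 − $136,044 = $170,053.

$170,053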